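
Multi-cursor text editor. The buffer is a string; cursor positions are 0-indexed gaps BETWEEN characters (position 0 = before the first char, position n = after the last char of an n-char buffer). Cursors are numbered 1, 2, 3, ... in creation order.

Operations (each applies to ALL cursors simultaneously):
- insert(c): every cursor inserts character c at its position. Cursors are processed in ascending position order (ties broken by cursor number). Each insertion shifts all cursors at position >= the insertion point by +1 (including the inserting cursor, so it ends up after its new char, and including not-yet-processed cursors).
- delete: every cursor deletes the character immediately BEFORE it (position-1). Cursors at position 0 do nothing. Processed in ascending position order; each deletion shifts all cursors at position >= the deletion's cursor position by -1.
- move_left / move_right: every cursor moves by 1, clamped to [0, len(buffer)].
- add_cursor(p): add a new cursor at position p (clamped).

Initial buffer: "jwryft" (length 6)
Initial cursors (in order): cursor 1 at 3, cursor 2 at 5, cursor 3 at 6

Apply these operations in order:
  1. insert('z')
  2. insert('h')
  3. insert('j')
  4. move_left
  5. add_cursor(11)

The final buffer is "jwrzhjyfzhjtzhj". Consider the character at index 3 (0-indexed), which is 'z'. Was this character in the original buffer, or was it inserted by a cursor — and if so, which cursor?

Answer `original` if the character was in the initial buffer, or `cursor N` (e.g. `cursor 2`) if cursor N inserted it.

After op 1 (insert('z')): buffer="jwrzyfztz" (len 9), cursors c1@4 c2@7 c3@9, authorship ...1..2.3
After op 2 (insert('h')): buffer="jwrzhyfzhtzh" (len 12), cursors c1@5 c2@9 c3@12, authorship ...11..22.33
After op 3 (insert('j')): buffer="jwrzhjyfzhjtzhj" (len 15), cursors c1@6 c2@11 c3@15, authorship ...111..222.333
After op 4 (move_left): buffer="jwrzhjyfzhjtzhj" (len 15), cursors c1@5 c2@10 c3@14, authorship ...111..222.333
After op 5 (add_cursor(11)): buffer="jwrzhjyfzhjtzhj" (len 15), cursors c1@5 c2@10 c4@11 c3@14, authorship ...111..222.333
Authorship (.=original, N=cursor N): . . . 1 1 1 . . 2 2 2 . 3 3 3
Index 3: author = 1

Answer: cursor 1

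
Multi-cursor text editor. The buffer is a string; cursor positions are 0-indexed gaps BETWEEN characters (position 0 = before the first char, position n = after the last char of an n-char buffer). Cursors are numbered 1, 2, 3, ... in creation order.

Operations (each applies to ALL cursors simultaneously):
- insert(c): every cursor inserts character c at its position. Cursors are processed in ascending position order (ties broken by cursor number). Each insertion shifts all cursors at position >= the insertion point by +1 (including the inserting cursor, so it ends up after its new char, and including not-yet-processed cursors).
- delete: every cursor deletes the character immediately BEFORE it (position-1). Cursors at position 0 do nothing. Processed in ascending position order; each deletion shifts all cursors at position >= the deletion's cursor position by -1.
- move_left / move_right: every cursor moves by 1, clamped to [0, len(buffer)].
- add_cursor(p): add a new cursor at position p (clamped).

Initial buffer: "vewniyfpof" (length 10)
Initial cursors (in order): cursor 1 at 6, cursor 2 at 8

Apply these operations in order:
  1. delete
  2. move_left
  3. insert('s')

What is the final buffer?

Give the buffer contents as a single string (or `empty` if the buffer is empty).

Answer: vewnsisfof

Derivation:
After op 1 (delete): buffer="vewnifof" (len 8), cursors c1@5 c2@6, authorship ........
After op 2 (move_left): buffer="vewnifof" (len 8), cursors c1@4 c2@5, authorship ........
After op 3 (insert('s')): buffer="vewnsisfof" (len 10), cursors c1@5 c2@7, authorship ....1.2...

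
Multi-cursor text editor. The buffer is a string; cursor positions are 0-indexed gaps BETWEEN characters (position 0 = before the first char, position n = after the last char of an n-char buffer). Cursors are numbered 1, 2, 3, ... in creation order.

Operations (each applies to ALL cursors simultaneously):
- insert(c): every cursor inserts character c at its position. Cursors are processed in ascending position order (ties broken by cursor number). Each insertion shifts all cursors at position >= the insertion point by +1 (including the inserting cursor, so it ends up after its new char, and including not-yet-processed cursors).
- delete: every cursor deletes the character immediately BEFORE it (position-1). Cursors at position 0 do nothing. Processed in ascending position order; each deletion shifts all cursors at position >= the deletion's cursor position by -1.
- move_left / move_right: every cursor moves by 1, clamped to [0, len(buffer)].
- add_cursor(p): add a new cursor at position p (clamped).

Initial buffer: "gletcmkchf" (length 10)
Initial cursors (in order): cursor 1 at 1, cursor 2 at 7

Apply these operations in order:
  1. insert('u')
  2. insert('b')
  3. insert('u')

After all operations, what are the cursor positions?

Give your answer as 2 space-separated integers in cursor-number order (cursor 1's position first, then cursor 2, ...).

After op 1 (insert('u')): buffer="guletcmkuchf" (len 12), cursors c1@2 c2@9, authorship .1......2...
After op 2 (insert('b')): buffer="gubletcmkubchf" (len 14), cursors c1@3 c2@11, authorship .11......22...
After op 3 (insert('u')): buffer="gubuletcmkubuchf" (len 16), cursors c1@4 c2@13, authorship .111......222...

Answer: 4 13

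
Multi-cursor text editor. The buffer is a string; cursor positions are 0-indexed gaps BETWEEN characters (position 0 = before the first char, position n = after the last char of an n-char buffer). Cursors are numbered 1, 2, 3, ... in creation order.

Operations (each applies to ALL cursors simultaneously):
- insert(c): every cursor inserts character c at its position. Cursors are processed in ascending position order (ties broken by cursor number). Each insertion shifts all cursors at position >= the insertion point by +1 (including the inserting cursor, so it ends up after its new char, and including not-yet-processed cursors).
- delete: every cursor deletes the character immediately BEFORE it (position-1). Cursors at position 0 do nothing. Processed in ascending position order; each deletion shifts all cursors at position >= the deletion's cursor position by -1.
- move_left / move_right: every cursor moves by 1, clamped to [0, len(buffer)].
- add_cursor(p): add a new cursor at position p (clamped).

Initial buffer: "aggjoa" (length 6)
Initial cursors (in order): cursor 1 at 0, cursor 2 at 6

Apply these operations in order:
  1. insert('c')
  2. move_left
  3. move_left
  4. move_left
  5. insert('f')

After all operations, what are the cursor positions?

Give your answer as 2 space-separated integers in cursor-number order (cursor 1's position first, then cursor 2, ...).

After op 1 (insert('c')): buffer="caggjoac" (len 8), cursors c1@1 c2@8, authorship 1......2
After op 2 (move_left): buffer="caggjoac" (len 8), cursors c1@0 c2@7, authorship 1......2
After op 3 (move_left): buffer="caggjoac" (len 8), cursors c1@0 c2@6, authorship 1......2
After op 4 (move_left): buffer="caggjoac" (len 8), cursors c1@0 c2@5, authorship 1......2
After op 5 (insert('f')): buffer="fcaggjfoac" (len 10), cursors c1@1 c2@7, authorship 11....2..2

Answer: 1 7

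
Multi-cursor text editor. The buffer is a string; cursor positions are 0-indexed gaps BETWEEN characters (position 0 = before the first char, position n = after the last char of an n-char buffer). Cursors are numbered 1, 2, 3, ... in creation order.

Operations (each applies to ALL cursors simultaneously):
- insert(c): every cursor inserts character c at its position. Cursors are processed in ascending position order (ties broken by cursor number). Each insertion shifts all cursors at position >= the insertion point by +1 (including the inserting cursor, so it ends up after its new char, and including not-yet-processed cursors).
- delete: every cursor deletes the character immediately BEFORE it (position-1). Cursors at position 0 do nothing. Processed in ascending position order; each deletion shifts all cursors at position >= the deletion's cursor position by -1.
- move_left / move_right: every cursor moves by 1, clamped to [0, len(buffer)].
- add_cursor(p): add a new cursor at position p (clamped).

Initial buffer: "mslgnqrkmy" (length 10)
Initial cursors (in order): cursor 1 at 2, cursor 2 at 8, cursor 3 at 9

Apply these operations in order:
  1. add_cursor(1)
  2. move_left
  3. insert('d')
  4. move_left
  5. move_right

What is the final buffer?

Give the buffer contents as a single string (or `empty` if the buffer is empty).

Answer: dmdslgnqrdkdmy

Derivation:
After op 1 (add_cursor(1)): buffer="mslgnqrkmy" (len 10), cursors c4@1 c1@2 c2@8 c3@9, authorship ..........
After op 2 (move_left): buffer="mslgnqrkmy" (len 10), cursors c4@0 c1@1 c2@7 c3@8, authorship ..........
After op 3 (insert('d')): buffer="dmdslgnqrdkdmy" (len 14), cursors c4@1 c1@3 c2@10 c3@12, authorship 4.1......2.3..
After op 4 (move_left): buffer="dmdslgnqrdkdmy" (len 14), cursors c4@0 c1@2 c2@9 c3@11, authorship 4.1......2.3..
After op 5 (move_right): buffer="dmdslgnqrdkdmy" (len 14), cursors c4@1 c1@3 c2@10 c3@12, authorship 4.1......2.3..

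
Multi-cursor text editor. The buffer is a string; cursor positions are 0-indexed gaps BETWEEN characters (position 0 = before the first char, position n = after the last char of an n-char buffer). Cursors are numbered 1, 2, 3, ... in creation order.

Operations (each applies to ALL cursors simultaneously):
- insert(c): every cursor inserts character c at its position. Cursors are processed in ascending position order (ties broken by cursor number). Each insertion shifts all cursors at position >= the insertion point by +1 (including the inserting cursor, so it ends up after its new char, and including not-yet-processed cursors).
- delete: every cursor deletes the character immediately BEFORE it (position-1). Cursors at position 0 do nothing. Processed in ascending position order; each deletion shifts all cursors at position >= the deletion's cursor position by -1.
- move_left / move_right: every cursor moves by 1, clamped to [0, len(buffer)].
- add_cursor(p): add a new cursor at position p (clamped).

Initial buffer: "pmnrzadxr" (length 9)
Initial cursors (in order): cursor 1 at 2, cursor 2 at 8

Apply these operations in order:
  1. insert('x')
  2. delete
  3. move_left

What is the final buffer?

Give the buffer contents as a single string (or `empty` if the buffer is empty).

Answer: pmnrzadxr

Derivation:
After op 1 (insert('x')): buffer="pmxnrzadxxr" (len 11), cursors c1@3 c2@10, authorship ..1......2.
After op 2 (delete): buffer="pmnrzadxr" (len 9), cursors c1@2 c2@8, authorship .........
After op 3 (move_left): buffer="pmnrzadxr" (len 9), cursors c1@1 c2@7, authorship .........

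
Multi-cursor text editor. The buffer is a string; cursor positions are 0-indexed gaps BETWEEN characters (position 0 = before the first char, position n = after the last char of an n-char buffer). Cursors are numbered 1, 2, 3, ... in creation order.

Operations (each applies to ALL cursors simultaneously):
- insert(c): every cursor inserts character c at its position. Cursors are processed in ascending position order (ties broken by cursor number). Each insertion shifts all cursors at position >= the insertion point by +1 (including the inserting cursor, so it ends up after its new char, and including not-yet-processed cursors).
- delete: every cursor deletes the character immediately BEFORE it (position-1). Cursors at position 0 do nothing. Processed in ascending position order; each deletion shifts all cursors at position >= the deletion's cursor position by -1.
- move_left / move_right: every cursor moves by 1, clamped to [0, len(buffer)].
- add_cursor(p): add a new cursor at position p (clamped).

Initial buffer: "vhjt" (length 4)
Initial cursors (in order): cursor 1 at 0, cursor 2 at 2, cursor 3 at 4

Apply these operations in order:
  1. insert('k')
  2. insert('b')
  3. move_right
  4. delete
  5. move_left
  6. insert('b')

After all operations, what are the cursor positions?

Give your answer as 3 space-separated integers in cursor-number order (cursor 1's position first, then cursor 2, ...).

Answer: 2 6 9

Derivation:
After op 1 (insert('k')): buffer="kvhkjtk" (len 7), cursors c1@1 c2@4 c3@7, authorship 1..2..3
After op 2 (insert('b')): buffer="kbvhkbjtkb" (len 10), cursors c1@2 c2@6 c3@10, authorship 11..22..33
After op 3 (move_right): buffer="kbvhkbjtkb" (len 10), cursors c1@3 c2@7 c3@10, authorship 11..22..33
After op 4 (delete): buffer="kbhkbtk" (len 7), cursors c1@2 c2@5 c3@7, authorship 11.22.3
After op 5 (move_left): buffer="kbhkbtk" (len 7), cursors c1@1 c2@4 c3@6, authorship 11.22.3
After op 6 (insert('b')): buffer="kbbhkbbtbk" (len 10), cursors c1@2 c2@6 c3@9, authorship 111.222.33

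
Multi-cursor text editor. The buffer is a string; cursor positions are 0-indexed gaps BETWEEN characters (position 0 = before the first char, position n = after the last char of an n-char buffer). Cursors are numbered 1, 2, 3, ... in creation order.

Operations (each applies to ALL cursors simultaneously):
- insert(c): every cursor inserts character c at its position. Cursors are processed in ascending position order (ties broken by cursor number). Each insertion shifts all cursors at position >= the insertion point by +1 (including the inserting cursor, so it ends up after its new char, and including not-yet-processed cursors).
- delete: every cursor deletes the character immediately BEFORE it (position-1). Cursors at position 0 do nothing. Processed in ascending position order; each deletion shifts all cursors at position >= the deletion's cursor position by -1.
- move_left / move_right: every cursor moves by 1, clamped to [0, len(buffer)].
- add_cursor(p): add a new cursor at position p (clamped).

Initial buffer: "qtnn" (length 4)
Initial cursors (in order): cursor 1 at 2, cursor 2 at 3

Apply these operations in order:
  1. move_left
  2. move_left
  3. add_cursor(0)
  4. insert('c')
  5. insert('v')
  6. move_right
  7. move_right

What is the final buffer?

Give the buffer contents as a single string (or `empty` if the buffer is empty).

After op 1 (move_left): buffer="qtnn" (len 4), cursors c1@1 c2@2, authorship ....
After op 2 (move_left): buffer="qtnn" (len 4), cursors c1@0 c2@1, authorship ....
After op 3 (add_cursor(0)): buffer="qtnn" (len 4), cursors c1@0 c3@0 c2@1, authorship ....
After op 4 (insert('c')): buffer="ccqctnn" (len 7), cursors c1@2 c3@2 c2@4, authorship 13.2...
After op 5 (insert('v')): buffer="ccvvqcvtnn" (len 10), cursors c1@4 c3@4 c2@7, authorship 1313.22...
After op 6 (move_right): buffer="ccvvqcvtnn" (len 10), cursors c1@5 c3@5 c2@8, authorship 1313.22...
After op 7 (move_right): buffer="ccvvqcvtnn" (len 10), cursors c1@6 c3@6 c2@9, authorship 1313.22...

Answer: ccvvqcvtnn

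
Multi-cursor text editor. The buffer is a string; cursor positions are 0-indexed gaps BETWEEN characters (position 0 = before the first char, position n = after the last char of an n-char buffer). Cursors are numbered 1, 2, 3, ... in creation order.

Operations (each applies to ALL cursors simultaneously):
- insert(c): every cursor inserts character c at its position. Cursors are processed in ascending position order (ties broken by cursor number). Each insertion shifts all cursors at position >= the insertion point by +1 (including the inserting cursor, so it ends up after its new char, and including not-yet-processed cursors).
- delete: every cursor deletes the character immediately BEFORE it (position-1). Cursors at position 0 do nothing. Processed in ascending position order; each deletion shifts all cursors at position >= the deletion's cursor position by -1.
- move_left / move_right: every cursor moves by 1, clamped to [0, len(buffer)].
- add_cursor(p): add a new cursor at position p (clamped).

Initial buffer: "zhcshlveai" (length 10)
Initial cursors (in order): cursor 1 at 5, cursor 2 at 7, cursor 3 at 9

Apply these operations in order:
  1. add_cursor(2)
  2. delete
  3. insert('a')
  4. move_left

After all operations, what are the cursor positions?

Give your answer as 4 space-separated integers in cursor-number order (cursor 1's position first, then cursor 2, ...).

Answer: 4 6 8 1

Derivation:
After op 1 (add_cursor(2)): buffer="zhcshlveai" (len 10), cursors c4@2 c1@5 c2@7 c3@9, authorship ..........
After op 2 (delete): buffer="zcslei" (len 6), cursors c4@1 c1@3 c2@4 c3@5, authorship ......
After op 3 (insert('a')): buffer="zacsalaeai" (len 10), cursors c4@2 c1@5 c2@7 c3@9, authorship .4..1.2.3.
After op 4 (move_left): buffer="zacsalaeai" (len 10), cursors c4@1 c1@4 c2@6 c3@8, authorship .4..1.2.3.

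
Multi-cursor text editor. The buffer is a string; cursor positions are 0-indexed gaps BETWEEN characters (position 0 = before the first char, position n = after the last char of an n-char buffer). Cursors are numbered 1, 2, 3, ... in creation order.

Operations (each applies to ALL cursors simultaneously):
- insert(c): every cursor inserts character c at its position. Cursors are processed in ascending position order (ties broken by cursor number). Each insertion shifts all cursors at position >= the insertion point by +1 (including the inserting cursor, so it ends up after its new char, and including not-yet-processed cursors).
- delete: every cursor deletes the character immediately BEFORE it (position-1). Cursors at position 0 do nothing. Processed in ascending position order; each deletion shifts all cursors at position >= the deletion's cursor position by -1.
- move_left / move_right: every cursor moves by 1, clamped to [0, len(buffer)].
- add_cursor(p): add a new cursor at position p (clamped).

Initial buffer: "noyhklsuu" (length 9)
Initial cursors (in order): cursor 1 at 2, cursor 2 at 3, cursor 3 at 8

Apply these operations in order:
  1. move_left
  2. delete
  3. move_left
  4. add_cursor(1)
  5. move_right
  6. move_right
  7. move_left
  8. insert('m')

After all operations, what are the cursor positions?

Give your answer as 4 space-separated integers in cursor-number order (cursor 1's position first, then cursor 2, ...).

Answer: 3 3 8 5

Derivation:
After op 1 (move_left): buffer="noyhklsuu" (len 9), cursors c1@1 c2@2 c3@7, authorship .........
After op 2 (delete): buffer="yhkluu" (len 6), cursors c1@0 c2@0 c3@4, authorship ......
After op 3 (move_left): buffer="yhkluu" (len 6), cursors c1@0 c2@0 c3@3, authorship ......
After op 4 (add_cursor(1)): buffer="yhkluu" (len 6), cursors c1@0 c2@0 c4@1 c3@3, authorship ......
After op 5 (move_right): buffer="yhkluu" (len 6), cursors c1@1 c2@1 c4@2 c3@4, authorship ......
After op 6 (move_right): buffer="yhkluu" (len 6), cursors c1@2 c2@2 c4@3 c3@5, authorship ......
After op 7 (move_left): buffer="yhkluu" (len 6), cursors c1@1 c2@1 c4@2 c3@4, authorship ......
After op 8 (insert('m')): buffer="ymmhmklmuu" (len 10), cursors c1@3 c2@3 c4@5 c3@8, authorship .12.4..3..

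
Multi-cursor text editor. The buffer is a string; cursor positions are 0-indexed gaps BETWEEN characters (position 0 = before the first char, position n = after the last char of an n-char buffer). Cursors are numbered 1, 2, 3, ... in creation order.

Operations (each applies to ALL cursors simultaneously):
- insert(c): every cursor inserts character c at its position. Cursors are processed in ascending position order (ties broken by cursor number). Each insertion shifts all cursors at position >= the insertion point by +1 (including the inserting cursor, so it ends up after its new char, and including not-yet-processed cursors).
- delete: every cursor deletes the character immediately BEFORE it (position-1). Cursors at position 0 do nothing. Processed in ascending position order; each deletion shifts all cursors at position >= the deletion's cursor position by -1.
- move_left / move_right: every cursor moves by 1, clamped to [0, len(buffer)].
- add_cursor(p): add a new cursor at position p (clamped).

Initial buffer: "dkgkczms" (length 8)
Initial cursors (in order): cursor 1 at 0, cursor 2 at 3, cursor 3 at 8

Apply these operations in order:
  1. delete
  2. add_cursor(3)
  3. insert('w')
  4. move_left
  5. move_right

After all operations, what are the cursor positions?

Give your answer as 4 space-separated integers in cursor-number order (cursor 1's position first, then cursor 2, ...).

Answer: 1 4 10 6

Derivation:
After op 1 (delete): buffer="dkkczm" (len 6), cursors c1@0 c2@2 c3@6, authorship ......
After op 2 (add_cursor(3)): buffer="dkkczm" (len 6), cursors c1@0 c2@2 c4@3 c3@6, authorship ......
After op 3 (insert('w')): buffer="wdkwkwczmw" (len 10), cursors c1@1 c2@4 c4@6 c3@10, authorship 1..2.4...3
After op 4 (move_left): buffer="wdkwkwczmw" (len 10), cursors c1@0 c2@3 c4@5 c3@9, authorship 1..2.4...3
After op 5 (move_right): buffer="wdkwkwczmw" (len 10), cursors c1@1 c2@4 c4@6 c3@10, authorship 1..2.4...3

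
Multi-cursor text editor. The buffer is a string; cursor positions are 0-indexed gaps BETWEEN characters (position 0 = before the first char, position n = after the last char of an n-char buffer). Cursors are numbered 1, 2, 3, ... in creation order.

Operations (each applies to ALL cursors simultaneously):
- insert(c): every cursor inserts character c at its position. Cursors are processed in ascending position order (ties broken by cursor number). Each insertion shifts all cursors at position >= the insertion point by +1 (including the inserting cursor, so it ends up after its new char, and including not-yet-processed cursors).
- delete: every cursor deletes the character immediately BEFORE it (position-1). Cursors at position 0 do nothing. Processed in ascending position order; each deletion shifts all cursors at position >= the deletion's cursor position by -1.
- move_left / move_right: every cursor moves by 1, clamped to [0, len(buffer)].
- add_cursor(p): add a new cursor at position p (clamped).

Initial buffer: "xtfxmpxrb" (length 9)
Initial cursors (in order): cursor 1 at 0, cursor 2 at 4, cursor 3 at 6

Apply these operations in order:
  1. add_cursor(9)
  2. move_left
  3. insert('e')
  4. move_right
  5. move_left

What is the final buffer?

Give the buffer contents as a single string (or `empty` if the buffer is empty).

Answer: extfexmepxreb

Derivation:
After op 1 (add_cursor(9)): buffer="xtfxmpxrb" (len 9), cursors c1@0 c2@4 c3@6 c4@9, authorship .........
After op 2 (move_left): buffer="xtfxmpxrb" (len 9), cursors c1@0 c2@3 c3@5 c4@8, authorship .........
After op 3 (insert('e')): buffer="extfexmepxreb" (len 13), cursors c1@1 c2@5 c3@8 c4@12, authorship 1...2..3...4.
After op 4 (move_right): buffer="extfexmepxreb" (len 13), cursors c1@2 c2@6 c3@9 c4@13, authorship 1...2..3...4.
After op 5 (move_left): buffer="extfexmepxreb" (len 13), cursors c1@1 c2@5 c3@8 c4@12, authorship 1...2..3...4.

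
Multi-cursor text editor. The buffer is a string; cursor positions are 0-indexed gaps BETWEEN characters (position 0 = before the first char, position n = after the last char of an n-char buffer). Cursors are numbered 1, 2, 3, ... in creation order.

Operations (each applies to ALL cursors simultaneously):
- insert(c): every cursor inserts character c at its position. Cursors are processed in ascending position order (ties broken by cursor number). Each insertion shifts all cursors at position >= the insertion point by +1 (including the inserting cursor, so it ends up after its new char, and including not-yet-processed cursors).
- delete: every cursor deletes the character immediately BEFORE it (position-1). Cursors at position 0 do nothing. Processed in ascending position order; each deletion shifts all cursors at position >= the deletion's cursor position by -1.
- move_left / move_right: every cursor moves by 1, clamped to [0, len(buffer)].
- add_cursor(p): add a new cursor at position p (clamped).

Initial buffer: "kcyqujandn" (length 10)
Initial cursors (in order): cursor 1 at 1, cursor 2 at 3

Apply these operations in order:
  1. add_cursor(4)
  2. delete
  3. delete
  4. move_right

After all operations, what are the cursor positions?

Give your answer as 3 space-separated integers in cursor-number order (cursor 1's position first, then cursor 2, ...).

Answer: 1 1 1

Derivation:
After op 1 (add_cursor(4)): buffer="kcyqujandn" (len 10), cursors c1@1 c2@3 c3@4, authorship ..........
After op 2 (delete): buffer="cujandn" (len 7), cursors c1@0 c2@1 c3@1, authorship .......
After op 3 (delete): buffer="ujandn" (len 6), cursors c1@0 c2@0 c3@0, authorship ......
After op 4 (move_right): buffer="ujandn" (len 6), cursors c1@1 c2@1 c3@1, authorship ......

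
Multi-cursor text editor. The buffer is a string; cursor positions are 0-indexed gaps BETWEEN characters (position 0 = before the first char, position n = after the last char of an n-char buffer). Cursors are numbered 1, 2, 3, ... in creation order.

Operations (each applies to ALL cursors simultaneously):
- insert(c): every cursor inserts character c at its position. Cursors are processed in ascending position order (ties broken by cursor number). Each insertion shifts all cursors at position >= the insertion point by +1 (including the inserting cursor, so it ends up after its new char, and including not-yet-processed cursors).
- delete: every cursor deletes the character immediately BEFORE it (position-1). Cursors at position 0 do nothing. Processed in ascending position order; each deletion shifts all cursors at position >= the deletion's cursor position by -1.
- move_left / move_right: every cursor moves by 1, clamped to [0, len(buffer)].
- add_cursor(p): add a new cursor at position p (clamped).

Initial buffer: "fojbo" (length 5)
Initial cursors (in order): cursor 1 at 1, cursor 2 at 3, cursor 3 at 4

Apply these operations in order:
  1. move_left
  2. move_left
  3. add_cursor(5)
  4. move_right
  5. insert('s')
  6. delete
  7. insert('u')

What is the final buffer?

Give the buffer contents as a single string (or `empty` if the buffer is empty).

After op 1 (move_left): buffer="fojbo" (len 5), cursors c1@0 c2@2 c3@3, authorship .....
After op 2 (move_left): buffer="fojbo" (len 5), cursors c1@0 c2@1 c3@2, authorship .....
After op 3 (add_cursor(5)): buffer="fojbo" (len 5), cursors c1@0 c2@1 c3@2 c4@5, authorship .....
After op 4 (move_right): buffer="fojbo" (len 5), cursors c1@1 c2@2 c3@3 c4@5, authorship .....
After op 5 (insert('s')): buffer="fsosjsbos" (len 9), cursors c1@2 c2@4 c3@6 c4@9, authorship .1.2.3..4
After op 6 (delete): buffer="fojbo" (len 5), cursors c1@1 c2@2 c3@3 c4@5, authorship .....
After op 7 (insert('u')): buffer="fuoujubou" (len 9), cursors c1@2 c2@4 c3@6 c4@9, authorship .1.2.3..4

Answer: fuoujubou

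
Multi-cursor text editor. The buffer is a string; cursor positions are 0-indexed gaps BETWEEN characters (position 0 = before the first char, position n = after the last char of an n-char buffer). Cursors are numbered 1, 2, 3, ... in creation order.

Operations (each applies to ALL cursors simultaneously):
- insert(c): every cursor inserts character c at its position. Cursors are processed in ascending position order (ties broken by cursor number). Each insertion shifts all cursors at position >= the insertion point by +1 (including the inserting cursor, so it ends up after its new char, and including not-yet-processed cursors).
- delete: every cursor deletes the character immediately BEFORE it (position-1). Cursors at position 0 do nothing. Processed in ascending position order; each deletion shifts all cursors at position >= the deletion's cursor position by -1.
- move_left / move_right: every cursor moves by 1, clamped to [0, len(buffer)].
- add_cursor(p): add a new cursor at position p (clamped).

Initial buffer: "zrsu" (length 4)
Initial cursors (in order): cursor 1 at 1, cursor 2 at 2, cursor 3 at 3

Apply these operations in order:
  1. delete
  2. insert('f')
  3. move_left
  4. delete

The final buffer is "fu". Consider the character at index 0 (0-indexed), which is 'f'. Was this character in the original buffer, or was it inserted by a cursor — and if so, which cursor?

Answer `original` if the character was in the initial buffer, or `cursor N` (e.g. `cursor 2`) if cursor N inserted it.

Answer: cursor 3

Derivation:
After op 1 (delete): buffer="u" (len 1), cursors c1@0 c2@0 c3@0, authorship .
After op 2 (insert('f')): buffer="fffu" (len 4), cursors c1@3 c2@3 c3@3, authorship 123.
After op 3 (move_left): buffer="fffu" (len 4), cursors c1@2 c2@2 c3@2, authorship 123.
After op 4 (delete): buffer="fu" (len 2), cursors c1@0 c2@0 c3@0, authorship 3.
Authorship (.=original, N=cursor N): 3 .
Index 0: author = 3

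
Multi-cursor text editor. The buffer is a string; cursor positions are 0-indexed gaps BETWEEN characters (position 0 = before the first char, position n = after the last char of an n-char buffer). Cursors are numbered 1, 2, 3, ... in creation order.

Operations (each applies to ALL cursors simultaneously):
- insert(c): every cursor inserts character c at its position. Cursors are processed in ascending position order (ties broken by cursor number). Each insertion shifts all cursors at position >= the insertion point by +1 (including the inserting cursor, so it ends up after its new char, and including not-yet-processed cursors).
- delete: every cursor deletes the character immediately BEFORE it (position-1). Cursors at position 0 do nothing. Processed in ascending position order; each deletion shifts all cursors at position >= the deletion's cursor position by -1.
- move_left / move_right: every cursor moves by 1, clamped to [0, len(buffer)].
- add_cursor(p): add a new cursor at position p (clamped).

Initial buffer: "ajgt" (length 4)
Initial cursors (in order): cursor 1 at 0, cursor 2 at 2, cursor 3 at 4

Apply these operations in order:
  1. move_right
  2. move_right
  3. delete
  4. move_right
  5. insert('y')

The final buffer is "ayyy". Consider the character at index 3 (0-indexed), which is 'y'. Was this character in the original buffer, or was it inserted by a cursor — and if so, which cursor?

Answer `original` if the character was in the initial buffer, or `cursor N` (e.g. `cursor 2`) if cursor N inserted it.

After op 1 (move_right): buffer="ajgt" (len 4), cursors c1@1 c2@3 c3@4, authorship ....
After op 2 (move_right): buffer="ajgt" (len 4), cursors c1@2 c2@4 c3@4, authorship ....
After op 3 (delete): buffer="a" (len 1), cursors c1@1 c2@1 c3@1, authorship .
After op 4 (move_right): buffer="a" (len 1), cursors c1@1 c2@1 c3@1, authorship .
After op 5 (insert('y')): buffer="ayyy" (len 4), cursors c1@4 c2@4 c3@4, authorship .123
Authorship (.=original, N=cursor N): . 1 2 3
Index 3: author = 3

Answer: cursor 3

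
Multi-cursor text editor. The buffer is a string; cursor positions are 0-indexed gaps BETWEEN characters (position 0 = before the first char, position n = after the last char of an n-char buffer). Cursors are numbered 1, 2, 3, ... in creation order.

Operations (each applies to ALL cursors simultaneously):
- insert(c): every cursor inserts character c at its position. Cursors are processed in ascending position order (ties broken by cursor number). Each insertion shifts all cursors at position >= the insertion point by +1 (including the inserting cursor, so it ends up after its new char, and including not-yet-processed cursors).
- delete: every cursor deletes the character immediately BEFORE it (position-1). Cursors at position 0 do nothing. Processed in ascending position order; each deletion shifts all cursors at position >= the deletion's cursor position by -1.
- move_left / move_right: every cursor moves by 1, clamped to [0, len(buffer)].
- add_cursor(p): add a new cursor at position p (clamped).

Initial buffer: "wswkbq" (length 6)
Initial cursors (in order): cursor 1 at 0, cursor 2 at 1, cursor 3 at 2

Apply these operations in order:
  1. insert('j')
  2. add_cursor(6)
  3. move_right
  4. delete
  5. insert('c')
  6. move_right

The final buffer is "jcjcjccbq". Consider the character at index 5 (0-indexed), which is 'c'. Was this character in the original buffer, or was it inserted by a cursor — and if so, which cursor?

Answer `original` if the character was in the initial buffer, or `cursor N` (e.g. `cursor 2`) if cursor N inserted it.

Answer: cursor 3

Derivation:
After op 1 (insert('j')): buffer="jwjsjwkbq" (len 9), cursors c1@1 c2@3 c3@5, authorship 1.2.3....
After op 2 (add_cursor(6)): buffer="jwjsjwkbq" (len 9), cursors c1@1 c2@3 c3@5 c4@6, authorship 1.2.3....
After op 3 (move_right): buffer="jwjsjwkbq" (len 9), cursors c1@2 c2@4 c3@6 c4@7, authorship 1.2.3....
After op 4 (delete): buffer="jjjbq" (len 5), cursors c1@1 c2@2 c3@3 c4@3, authorship 123..
After op 5 (insert('c')): buffer="jcjcjccbq" (len 9), cursors c1@2 c2@4 c3@7 c4@7, authorship 1122334..
After op 6 (move_right): buffer="jcjcjccbq" (len 9), cursors c1@3 c2@5 c3@8 c4@8, authorship 1122334..
Authorship (.=original, N=cursor N): 1 1 2 2 3 3 4 . .
Index 5: author = 3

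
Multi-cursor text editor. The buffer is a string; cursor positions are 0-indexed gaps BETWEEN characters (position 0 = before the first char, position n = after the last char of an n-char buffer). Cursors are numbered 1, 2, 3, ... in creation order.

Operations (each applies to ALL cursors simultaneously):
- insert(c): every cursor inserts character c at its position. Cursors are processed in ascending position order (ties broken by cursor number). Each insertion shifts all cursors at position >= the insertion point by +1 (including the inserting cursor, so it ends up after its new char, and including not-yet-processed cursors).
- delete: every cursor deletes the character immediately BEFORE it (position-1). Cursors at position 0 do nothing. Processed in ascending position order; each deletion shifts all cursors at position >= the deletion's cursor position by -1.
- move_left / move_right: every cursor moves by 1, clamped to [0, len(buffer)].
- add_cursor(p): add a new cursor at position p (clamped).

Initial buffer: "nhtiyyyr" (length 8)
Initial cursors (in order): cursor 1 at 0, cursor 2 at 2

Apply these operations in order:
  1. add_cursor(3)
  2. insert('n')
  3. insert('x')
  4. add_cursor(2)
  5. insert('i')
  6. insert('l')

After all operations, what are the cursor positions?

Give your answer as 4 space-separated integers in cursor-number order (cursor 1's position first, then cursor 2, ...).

After op 1 (add_cursor(3)): buffer="nhtiyyyr" (len 8), cursors c1@0 c2@2 c3@3, authorship ........
After op 2 (insert('n')): buffer="nnhntniyyyr" (len 11), cursors c1@1 c2@4 c3@6, authorship 1..2.3.....
After op 3 (insert('x')): buffer="nxnhnxtnxiyyyr" (len 14), cursors c1@2 c2@6 c3@9, authorship 11..22.33.....
After op 4 (add_cursor(2)): buffer="nxnhnxtnxiyyyr" (len 14), cursors c1@2 c4@2 c2@6 c3@9, authorship 11..22.33.....
After op 5 (insert('i')): buffer="nxiinhnxitnxiiyyyr" (len 18), cursors c1@4 c4@4 c2@9 c3@13, authorship 1114..222.333.....
After op 6 (insert('l')): buffer="nxiillnhnxiltnxiliyyyr" (len 22), cursors c1@6 c4@6 c2@12 c3@17, authorship 111414..2222.3333.....

Answer: 6 12 17 6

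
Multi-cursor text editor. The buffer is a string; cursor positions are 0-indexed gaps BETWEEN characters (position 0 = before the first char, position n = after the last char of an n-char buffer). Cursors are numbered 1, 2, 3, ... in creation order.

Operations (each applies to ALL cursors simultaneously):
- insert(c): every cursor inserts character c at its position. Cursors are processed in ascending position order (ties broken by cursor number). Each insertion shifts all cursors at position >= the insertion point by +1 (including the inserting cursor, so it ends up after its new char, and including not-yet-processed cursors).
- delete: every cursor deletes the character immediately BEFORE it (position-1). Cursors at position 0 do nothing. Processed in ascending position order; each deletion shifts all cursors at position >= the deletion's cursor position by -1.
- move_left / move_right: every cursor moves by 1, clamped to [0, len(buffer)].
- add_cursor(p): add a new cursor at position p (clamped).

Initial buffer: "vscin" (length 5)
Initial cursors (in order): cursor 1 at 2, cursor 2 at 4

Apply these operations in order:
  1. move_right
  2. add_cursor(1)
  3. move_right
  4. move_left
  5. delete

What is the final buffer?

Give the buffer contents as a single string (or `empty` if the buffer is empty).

After op 1 (move_right): buffer="vscin" (len 5), cursors c1@3 c2@5, authorship .....
After op 2 (add_cursor(1)): buffer="vscin" (len 5), cursors c3@1 c1@3 c2@5, authorship .....
After op 3 (move_right): buffer="vscin" (len 5), cursors c3@2 c1@4 c2@5, authorship .....
After op 4 (move_left): buffer="vscin" (len 5), cursors c3@1 c1@3 c2@4, authorship .....
After op 5 (delete): buffer="sn" (len 2), cursors c3@0 c1@1 c2@1, authorship ..

Answer: sn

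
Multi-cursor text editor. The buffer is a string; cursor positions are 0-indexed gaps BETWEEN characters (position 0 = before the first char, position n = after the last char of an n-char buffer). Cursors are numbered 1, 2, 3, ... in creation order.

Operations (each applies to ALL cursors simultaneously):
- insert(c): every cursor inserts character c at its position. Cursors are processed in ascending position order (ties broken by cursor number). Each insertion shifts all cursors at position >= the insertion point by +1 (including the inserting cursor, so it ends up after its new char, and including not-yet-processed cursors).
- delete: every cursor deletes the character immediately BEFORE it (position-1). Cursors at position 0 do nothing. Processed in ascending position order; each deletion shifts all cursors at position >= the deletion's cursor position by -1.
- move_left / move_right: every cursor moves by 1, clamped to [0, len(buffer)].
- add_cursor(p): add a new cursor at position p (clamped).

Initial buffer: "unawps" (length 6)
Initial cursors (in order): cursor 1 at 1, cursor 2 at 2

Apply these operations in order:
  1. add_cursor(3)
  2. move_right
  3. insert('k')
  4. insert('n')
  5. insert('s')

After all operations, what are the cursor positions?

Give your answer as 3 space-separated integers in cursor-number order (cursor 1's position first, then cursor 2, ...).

Answer: 5 9 13

Derivation:
After op 1 (add_cursor(3)): buffer="unawps" (len 6), cursors c1@1 c2@2 c3@3, authorship ......
After op 2 (move_right): buffer="unawps" (len 6), cursors c1@2 c2@3 c3@4, authorship ......
After op 3 (insert('k')): buffer="unkakwkps" (len 9), cursors c1@3 c2@5 c3@7, authorship ..1.2.3..
After op 4 (insert('n')): buffer="unknaknwknps" (len 12), cursors c1@4 c2@7 c3@10, authorship ..11.22.33..
After op 5 (insert('s')): buffer="unknsaknswknsps" (len 15), cursors c1@5 c2@9 c3@13, authorship ..111.222.333..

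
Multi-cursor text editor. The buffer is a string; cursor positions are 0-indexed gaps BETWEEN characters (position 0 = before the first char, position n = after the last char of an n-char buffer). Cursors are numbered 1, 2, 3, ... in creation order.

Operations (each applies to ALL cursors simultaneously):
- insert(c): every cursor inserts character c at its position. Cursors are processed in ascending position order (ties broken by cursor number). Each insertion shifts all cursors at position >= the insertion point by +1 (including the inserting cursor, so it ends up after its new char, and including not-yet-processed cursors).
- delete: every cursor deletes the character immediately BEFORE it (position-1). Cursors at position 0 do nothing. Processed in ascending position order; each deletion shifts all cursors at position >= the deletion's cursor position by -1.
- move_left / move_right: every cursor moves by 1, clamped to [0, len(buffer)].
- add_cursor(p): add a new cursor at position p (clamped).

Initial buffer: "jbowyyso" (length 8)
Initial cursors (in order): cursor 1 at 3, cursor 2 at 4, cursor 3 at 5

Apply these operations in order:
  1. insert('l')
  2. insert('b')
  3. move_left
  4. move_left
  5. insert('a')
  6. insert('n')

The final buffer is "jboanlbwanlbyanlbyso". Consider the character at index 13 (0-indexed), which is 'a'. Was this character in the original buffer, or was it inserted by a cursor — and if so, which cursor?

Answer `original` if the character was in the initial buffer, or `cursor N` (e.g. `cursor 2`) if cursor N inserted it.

Answer: cursor 3

Derivation:
After op 1 (insert('l')): buffer="jbolwlylyso" (len 11), cursors c1@4 c2@6 c3@8, authorship ...1.2.3...
After op 2 (insert('b')): buffer="jbolbwlbylbyso" (len 14), cursors c1@5 c2@8 c3@11, authorship ...11.22.33...
After op 3 (move_left): buffer="jbolbwlbylbyso" (len 14), cursors c1@4 c2@7 c3@10, authorship ...11.22.33...
After op 4 (move_left): buffer="jbolbwlbylbyso" (len 14), cursors c1@3 c2@6 c3@9, authorship ...11.22.33...
After op 5 (insert('a')): buffer="jboalbwalbyalbyso" (len 17), cursors c1@4 c2@8 c3@12, authorship ...111.222.333...
After op 6 (insert('n')): buffer="jboanlbwanlbyanlbyso" (len 20), cursors c1@5 c2@10 c3@15, authorship ...1111.2222.3333...
Authorship (.=original, N=cursor N): . . . 1 1 1 1 . 2 2 2 2 . 3 3 3 3 . . .
Index 13: author = 3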